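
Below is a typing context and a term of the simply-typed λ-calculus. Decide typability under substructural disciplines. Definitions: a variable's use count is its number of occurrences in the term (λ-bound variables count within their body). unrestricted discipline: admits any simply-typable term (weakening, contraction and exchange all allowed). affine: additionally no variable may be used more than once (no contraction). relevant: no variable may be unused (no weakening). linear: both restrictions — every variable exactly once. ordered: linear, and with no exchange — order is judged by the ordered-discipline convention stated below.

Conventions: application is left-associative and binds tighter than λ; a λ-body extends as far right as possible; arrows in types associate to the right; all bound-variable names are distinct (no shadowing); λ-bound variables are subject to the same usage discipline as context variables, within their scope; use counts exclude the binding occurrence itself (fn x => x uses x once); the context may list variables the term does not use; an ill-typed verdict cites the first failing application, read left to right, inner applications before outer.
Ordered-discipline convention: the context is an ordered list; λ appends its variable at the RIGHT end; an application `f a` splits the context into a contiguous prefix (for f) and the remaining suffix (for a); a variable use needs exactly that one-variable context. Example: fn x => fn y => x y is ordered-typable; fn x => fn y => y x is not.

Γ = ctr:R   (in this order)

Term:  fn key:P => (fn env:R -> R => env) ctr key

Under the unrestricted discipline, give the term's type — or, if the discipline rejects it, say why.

not well-typed under unrestricted — not simply typable
counts: ctr=1; key (bound)=1; env (bound)=1
left-to-right use order: env, ctr, key
typing: ill-typed: an application expects R -> R but receives R
summary: ordered ✗ | linear ✗ | affine ✗ | relevant ✗ | unrestricted ✗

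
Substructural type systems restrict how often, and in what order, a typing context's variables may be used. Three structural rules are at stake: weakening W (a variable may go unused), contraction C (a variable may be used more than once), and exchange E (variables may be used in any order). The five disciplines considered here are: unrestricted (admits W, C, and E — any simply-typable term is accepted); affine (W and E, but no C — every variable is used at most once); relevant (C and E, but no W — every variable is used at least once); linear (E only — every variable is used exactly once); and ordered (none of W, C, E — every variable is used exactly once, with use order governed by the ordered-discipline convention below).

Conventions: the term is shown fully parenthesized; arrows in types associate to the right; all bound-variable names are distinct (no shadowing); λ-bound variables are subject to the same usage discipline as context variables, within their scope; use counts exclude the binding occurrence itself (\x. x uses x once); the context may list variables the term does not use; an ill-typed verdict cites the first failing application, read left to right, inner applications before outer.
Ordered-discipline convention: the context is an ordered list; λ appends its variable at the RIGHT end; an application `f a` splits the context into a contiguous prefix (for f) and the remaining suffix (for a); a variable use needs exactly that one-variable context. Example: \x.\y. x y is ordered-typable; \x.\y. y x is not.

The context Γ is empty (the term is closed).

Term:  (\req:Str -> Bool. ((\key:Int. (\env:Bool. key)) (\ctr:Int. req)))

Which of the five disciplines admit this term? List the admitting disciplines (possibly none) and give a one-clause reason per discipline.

admitting disciplines: none
use counts: req [bound] ×1; key [bound] ×1; env [bound] ×0; ctr [bound] ×0
left-to-right use order: key, req
typing: ill-typed: an application expects Int but receives Int -> Str -> Bool
ordered: ✗ — not simply typable
linear: ✗ — fails simple typing
affine: ✗ — a type mismatch blocks all five
relevant: ✗ — the type mismatch rejects it
unrestricted: ✗ — not simply typable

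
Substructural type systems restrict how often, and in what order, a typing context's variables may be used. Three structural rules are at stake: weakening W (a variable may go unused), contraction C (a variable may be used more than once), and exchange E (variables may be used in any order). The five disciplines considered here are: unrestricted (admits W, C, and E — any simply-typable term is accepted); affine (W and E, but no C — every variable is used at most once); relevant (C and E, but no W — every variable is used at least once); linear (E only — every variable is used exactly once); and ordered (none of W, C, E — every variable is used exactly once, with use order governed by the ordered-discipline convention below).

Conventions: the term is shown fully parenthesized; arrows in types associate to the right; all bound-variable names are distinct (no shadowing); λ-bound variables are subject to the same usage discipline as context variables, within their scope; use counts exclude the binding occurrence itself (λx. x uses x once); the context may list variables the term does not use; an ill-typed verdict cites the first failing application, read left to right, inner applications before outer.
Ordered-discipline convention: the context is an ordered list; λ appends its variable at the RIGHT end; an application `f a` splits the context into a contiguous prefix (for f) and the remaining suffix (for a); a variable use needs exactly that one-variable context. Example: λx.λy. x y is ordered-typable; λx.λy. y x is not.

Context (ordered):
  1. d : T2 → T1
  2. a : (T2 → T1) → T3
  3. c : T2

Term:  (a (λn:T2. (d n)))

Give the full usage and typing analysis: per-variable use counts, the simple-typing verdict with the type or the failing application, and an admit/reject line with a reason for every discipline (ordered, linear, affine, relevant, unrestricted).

usage: d ×1; a ×1; c ×0; n [bound] ×1
left-to-right use order: a, d, n
typing: well-typed at T3
ordered: ✗ — c left unused
linear: ✗ — c left unused
affine: ✓ — none of d, a, c, n used more than once
relevant: ✗ — c left unused
unrestricted: ✓ — typability at T3 is all that's needed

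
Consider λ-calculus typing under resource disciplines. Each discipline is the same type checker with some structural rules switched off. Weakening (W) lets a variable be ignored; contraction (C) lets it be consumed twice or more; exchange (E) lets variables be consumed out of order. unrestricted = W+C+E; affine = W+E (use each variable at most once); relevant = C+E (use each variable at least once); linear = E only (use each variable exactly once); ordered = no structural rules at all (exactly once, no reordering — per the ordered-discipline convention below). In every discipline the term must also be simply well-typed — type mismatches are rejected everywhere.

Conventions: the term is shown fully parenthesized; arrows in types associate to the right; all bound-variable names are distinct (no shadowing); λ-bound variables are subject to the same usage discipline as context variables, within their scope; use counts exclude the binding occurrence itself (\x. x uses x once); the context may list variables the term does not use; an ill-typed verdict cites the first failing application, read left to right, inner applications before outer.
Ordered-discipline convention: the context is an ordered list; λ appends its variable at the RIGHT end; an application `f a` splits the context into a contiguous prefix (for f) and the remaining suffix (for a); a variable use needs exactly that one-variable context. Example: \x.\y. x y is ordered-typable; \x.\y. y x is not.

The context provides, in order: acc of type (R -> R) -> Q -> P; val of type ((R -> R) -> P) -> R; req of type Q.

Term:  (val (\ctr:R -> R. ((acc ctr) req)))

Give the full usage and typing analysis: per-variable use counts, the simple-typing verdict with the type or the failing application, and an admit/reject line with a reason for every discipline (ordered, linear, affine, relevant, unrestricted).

usage: acc: 1×; val: 1×; req: 1×; ctr (λ-bound): 1×
order of uses: val, acc, ctr, req
typing: well-typed at R
ordered: ✗, no contiguous prefix/suffix split fits val, acc, ctr, req
linear: ✓, acc, val, req, ctr: one use apiece
affine: ✓, acc, val, req, ctr: no repeats, contraction unneeded
relevant: ✓, at least one use each (acc, val, req, ctr)
unrestricted: ✓, type-checks (R) and nothing is barred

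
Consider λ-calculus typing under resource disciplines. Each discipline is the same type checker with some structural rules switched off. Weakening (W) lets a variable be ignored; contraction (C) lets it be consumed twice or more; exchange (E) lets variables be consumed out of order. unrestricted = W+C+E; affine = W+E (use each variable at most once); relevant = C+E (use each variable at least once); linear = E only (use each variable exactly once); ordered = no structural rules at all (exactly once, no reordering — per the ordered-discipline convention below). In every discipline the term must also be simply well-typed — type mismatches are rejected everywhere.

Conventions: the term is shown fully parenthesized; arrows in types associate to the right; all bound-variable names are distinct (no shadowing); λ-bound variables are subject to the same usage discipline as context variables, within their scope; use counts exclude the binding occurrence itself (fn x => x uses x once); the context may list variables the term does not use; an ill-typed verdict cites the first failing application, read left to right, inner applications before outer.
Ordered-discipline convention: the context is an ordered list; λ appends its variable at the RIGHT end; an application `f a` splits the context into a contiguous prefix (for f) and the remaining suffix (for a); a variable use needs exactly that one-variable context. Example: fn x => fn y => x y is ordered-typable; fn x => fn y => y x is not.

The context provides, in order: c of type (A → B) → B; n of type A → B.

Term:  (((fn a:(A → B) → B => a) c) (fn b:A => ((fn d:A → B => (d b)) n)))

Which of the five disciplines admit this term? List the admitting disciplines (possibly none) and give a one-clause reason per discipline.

admitted in: linear, affine, relevant, unrestricted
use counts: c: 1×; n: 1×; a [bound]: 1×; b [bound]: 1×; d [bound]: 1×
use order (left to right): a, c, d, b, n
typing: ✓ — B
ordered ✗ (no contiguous prefix/suffix split fits a, c, d, b, n)
linear ✓ (single use per variable (c, n, a, b, d))
affine ✓ (none of c, n, a, b, d used more than once)
relevant ✓ (c, n, a, b, d: all used, weakening unneeded)
unrestricted ✓ (type-checks (B) and nothing is barred)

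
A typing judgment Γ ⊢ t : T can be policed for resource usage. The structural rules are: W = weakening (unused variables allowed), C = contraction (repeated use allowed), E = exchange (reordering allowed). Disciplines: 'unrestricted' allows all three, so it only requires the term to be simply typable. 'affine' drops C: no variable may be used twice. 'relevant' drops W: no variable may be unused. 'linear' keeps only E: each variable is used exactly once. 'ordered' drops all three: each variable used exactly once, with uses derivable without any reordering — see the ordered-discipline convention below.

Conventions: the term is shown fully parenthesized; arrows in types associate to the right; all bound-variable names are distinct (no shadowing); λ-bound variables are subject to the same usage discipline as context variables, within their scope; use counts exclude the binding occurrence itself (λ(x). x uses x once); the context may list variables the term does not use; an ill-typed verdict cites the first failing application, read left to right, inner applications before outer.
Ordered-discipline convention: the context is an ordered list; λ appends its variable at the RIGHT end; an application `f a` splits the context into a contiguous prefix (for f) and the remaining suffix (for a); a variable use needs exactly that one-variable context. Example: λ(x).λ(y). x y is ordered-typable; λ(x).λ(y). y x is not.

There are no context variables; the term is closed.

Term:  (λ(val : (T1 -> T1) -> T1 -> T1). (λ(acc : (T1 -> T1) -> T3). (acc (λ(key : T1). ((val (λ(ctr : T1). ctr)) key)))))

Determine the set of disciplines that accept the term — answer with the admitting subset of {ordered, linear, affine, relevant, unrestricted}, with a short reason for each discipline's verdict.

accepted by: linear, affine, relevant, unrestricted
variable uses: val (bound): 1×, acc (bound): 1×, key (bound): 1×, ctr (bound): 1×
order of uses: acc, val, ctr, key
typing: the term checks, with type ((T1 -> T1) -> T1 -> T1) -> ((T1 -> T1) -> T3) -> T3
ordered ✗ (no contiguous prefix/suffix split fits acc, val, ctr, key)
linear ✓ (each of val, acc, key, ctr used exactly once)
affine ✓ (no duplicate uses among val, acc, key, ctr)
relevant ✓ (val, acc, key, ctr: all used, weakening unneeded)
unrestricted ✓ (simply typable at ((T1 -> T1) -> T1 -> T1) -> ((T1 -> T1) -> T3) -> T3; W, C, E all held)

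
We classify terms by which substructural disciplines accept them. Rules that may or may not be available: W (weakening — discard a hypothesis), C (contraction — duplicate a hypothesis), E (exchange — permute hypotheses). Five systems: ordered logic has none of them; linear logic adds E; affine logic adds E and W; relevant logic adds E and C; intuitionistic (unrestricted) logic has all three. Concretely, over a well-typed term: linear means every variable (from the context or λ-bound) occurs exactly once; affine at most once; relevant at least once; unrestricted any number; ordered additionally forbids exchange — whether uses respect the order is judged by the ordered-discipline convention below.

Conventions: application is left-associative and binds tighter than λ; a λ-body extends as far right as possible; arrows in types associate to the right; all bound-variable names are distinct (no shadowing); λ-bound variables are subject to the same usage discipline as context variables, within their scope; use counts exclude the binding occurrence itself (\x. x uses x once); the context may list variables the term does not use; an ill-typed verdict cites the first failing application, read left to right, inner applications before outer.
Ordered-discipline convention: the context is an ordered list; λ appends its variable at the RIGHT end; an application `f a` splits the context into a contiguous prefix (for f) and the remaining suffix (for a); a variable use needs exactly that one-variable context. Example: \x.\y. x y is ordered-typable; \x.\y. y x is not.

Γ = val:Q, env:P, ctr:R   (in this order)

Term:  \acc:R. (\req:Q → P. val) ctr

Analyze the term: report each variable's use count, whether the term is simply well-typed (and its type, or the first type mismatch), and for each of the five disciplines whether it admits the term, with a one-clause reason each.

variable uses: val=1, env=0, ctr=1, acc [bound]=0, req [bound]=0
uses in reading order: val, ctr
typing: ill-typed: an application expects Q → P but receives R
ordered: ✗ — the type mismatch rejects it
linear: ✗ — not simply typable
affine: ✗ — fails simple typing
relevant: ✗ — a type mismatch blocks all five
unrestricted: ✗ — the type mismatch rejects it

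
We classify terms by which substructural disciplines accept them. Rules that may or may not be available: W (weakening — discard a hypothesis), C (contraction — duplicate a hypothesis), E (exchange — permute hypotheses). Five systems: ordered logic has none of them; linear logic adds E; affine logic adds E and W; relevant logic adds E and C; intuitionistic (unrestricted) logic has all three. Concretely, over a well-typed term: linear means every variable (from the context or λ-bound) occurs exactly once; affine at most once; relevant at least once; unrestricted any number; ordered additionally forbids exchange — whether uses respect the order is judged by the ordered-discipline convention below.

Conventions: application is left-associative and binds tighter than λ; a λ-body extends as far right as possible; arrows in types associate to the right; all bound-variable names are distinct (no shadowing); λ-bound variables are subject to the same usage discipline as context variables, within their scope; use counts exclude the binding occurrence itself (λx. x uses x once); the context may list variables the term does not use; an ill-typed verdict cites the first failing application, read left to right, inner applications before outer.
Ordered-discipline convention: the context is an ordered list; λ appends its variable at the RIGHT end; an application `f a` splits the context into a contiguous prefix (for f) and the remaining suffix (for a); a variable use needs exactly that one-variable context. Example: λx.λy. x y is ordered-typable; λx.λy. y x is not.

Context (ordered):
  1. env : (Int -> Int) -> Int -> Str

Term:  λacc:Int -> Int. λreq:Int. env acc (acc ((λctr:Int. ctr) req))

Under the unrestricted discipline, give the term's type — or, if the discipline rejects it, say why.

term : (Int -> Int) -> Int -> Str
counts: env ×1, acc (λ-bound) ×2, req (λ-bound) ×1, ctr (λ-bound) ×1
use order (left to right): env, acc, acc, ctr, req
typing: the term checks, with type (Int -> Int) -> Int -> Str
all disciplines: ordered ✗, linear ✗, affine ✗, relevant ✓, unrestricted ✓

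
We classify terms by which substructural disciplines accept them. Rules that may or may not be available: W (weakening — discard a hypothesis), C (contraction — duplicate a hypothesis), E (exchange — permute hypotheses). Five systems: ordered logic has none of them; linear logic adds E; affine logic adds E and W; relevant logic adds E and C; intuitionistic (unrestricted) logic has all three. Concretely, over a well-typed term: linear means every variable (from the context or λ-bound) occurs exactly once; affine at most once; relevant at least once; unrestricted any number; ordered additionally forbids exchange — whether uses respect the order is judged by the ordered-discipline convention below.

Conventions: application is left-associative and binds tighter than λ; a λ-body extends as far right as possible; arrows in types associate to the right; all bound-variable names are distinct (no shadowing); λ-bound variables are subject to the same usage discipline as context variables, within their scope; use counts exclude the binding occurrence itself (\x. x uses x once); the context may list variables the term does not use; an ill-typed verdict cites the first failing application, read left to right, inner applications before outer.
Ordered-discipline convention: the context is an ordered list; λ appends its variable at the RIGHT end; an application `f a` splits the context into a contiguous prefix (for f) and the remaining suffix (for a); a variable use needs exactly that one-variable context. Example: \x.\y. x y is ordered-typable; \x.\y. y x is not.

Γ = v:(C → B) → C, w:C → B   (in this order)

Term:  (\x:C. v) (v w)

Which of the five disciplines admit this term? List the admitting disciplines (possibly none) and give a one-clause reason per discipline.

admitted in: unrestricted
variable uses: v: 2; w: 1; x (bound): 0
order of uses: v, v, w
typing: the term checks, with type (C → B) → C
ordered: ✗, repeated use of v ×2; unused: x — weakening required
linear: ✗, repeated use of v ×2; unused: x — weakening required
affine: ✗, repeated use of v ×2
relevant: ✗, unused: x — weakening required
unrestricted: ✓, well-typed at (C → B) → C; no restrictions here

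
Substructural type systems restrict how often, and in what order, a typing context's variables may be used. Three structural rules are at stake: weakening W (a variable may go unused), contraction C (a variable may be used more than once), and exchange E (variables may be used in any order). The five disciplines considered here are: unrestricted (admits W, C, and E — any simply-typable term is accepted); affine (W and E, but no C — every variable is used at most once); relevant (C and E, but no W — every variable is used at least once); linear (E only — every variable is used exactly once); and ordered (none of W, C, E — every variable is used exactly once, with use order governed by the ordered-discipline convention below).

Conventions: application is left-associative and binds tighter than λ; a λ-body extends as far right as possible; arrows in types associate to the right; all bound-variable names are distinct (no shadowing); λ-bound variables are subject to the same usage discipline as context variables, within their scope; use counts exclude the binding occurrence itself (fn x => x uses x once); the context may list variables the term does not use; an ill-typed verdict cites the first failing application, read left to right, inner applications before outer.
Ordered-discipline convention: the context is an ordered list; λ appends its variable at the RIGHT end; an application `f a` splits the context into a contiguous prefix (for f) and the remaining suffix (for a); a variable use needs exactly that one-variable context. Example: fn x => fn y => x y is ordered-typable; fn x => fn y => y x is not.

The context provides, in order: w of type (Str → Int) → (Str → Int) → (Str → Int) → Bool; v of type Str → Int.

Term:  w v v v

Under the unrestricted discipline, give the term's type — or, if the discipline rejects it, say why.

term : Bool
usage: w: 1×, v: 3×
use order (left to right): w, v, v, v
typing: the term checks, with type Bool
all disciplines: ordered ✗, linear ✗, affine ✗, relevant ✓, unrestricted ✓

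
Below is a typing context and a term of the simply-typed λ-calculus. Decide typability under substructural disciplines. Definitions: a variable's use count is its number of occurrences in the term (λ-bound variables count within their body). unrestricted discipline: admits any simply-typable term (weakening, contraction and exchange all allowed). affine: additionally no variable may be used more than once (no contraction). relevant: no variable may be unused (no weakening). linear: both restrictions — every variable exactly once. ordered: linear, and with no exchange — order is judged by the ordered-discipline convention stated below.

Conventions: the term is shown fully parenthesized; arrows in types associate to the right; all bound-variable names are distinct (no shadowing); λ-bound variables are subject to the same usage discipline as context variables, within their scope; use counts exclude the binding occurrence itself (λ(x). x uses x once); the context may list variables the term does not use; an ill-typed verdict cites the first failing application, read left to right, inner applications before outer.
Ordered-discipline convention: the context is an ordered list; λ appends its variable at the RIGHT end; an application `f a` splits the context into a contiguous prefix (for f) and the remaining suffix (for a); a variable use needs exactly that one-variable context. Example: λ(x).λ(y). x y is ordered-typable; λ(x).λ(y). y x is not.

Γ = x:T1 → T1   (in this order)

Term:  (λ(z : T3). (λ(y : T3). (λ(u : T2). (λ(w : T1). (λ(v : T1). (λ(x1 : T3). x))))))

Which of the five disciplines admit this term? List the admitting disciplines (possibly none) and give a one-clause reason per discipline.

admitted in: affine, unrestricted
use counts: x: 1×, z [bound]: 0×, y [bound]: 0×, u [bound]: 0×, w [bound]: 0×, v [bound]: 0×, x1 [bound]: 0×
uses in reading order: x
typing: well-typed at T3 → T3 → T2 → T1 → T1 → T3 → T1 → T1
ordered: ✗ — unused: z, y, u, w, v, x1 — weakening required
linear: ✗ — unused: z, y, u, w, v, x1 — weakening required
affine: ✓ — at most one use each (x, z, y, u, w, v, x1)
relevant: ✗ — unused: z, y, u, w, v, x1 — weakening required
unrestricted: ✓ — simply typable at T3 → T3 → T2 → T1 → T1 → T3 → T1 → T1; W, C, E all held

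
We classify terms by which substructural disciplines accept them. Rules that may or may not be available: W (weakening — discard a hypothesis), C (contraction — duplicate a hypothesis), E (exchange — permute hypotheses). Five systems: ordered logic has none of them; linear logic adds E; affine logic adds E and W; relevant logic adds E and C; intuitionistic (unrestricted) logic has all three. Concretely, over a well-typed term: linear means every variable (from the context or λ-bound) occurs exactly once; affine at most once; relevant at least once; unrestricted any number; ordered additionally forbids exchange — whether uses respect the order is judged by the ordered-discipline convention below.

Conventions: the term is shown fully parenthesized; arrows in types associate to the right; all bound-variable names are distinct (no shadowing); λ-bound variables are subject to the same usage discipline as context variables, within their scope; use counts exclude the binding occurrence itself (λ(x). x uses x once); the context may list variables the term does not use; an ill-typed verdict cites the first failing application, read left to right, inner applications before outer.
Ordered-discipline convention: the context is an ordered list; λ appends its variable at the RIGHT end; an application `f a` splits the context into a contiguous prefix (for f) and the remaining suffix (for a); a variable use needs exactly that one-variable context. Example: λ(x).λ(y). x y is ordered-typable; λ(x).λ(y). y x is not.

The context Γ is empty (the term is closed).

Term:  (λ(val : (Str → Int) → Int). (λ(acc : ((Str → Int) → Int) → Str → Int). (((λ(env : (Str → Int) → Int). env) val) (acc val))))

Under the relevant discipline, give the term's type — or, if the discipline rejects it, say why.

term : ((Str → Int) → Int) → (((Str → Int) → Int) → Str → Int) → Int
variable uses: val (λ-bound)=2, acc (λ-bound)=1, env (λ-bound)=1
left-to-right use order: env, val, acc, val
typing: well-typed — term : ((Str → Int) → Int) → (((Str → Int) → Int) → Str → Int) → Int
across the five disciplines: ordered ✗ · linear ✗ · affine ✗ · relevant ✓ · unrestricted ✓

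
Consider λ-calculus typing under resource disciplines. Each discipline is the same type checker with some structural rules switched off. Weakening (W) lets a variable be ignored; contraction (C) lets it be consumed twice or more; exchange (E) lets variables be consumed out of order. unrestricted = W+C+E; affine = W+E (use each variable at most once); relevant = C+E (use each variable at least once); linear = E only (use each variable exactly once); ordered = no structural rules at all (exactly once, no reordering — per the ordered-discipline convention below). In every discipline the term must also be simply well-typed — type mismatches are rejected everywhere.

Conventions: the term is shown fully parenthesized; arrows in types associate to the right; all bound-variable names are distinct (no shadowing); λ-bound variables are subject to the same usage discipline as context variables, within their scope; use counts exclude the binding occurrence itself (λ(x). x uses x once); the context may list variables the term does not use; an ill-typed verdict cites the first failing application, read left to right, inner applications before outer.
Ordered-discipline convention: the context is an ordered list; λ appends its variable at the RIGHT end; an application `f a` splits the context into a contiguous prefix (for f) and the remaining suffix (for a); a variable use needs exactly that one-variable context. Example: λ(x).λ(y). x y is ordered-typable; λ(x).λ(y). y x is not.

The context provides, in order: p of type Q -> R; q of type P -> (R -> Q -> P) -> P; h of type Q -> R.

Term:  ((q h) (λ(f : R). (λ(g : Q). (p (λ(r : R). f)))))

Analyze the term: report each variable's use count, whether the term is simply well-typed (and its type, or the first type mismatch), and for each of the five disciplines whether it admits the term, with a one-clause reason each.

use counts: p: 1, q: 1, h: 1, f (bound): 1, g (bound): 0, r (bound): 0
use order (left to right): q, h, p, f
typing: ill-typed: a function awaiting P gets Q -> R
ordered ✗ (a type mismatch blocks all five)
linear ✗ (the type mismatch rejects it)
affine ✗ (not simply typable)
relevant ✗ (fails simple typing)
unrestricted ✗ (a type mismatch blocks all five)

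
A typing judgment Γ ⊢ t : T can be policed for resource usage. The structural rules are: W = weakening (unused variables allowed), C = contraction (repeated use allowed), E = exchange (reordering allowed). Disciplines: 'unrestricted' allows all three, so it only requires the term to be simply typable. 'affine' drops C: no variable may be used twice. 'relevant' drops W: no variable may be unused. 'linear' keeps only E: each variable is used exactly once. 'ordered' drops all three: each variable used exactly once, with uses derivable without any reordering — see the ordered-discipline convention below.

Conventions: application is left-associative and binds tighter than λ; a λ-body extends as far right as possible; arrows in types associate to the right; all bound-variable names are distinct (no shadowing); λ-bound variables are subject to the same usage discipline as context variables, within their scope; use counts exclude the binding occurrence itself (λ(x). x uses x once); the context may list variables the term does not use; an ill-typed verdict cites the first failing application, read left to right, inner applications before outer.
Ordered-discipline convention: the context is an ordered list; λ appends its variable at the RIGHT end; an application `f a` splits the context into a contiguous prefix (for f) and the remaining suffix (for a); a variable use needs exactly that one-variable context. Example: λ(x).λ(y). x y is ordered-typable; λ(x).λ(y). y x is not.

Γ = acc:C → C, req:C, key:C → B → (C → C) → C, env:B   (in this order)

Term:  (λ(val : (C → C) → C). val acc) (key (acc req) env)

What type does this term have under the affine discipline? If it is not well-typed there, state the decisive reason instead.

not well-typed under affine — needs contraction — acc ×2
use counts: acc=2; req=1; key=1; env=1; val (bound)=1
uses in reading order: val, acc, key, acc, req, env
typing: well-typed — term : C
across the five disciplines: ordered ✗, linear ✗, affine ✗, relevant ✓, unrestricted ✓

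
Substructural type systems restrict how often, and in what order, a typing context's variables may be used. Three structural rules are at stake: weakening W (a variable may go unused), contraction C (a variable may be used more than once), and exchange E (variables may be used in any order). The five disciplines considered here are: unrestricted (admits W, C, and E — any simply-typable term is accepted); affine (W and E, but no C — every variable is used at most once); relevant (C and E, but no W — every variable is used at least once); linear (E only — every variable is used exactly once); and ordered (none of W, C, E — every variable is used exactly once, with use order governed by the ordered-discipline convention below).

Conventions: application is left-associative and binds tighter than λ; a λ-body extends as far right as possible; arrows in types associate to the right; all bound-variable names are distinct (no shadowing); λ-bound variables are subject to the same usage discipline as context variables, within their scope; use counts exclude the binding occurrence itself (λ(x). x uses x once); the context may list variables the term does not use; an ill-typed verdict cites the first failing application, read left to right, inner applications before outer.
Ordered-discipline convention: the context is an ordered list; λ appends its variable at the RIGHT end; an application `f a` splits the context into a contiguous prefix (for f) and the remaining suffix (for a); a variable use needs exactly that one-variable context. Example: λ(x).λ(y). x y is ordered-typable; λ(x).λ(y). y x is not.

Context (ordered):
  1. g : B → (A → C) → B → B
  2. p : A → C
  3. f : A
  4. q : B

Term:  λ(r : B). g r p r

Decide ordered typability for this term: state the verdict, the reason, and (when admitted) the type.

no — needs contraction — r ×2; needs weakening: f, q unused
variable uses: g: 1×, p: 1×, f: 0×, q: 0×, r (bound): 2×
order of uses: g, r, p, r
typing: well-typed at B → B
all disciplines: ordered ✗; linear ✗; affine ✗; relevant ✗; unrestricted ✓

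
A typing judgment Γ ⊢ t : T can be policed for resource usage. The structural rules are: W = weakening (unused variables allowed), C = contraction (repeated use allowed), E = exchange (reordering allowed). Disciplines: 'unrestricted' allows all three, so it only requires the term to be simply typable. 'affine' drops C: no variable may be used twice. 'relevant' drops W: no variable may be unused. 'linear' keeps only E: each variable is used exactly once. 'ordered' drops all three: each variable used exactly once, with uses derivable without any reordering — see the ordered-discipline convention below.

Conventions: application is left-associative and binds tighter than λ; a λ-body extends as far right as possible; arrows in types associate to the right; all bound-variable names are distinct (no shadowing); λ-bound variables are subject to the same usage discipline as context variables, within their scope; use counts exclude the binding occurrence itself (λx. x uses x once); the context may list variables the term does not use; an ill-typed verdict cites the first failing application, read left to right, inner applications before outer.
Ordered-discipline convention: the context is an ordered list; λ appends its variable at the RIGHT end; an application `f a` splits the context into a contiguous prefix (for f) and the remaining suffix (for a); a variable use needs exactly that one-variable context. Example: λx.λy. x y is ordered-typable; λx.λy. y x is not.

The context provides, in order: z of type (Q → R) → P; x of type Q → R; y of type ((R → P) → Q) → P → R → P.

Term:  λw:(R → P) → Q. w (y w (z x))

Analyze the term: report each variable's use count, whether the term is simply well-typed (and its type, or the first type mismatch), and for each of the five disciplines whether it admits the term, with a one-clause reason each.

use counts: z ×1, x ×1, y ×1, w [bound] ×2
use order (left to right): w, y, w, z, x
typing: ✓ — ((R → P) → Q) → Q
ordered ✗ (repeated use of w ×2)
linear ✗ (repeated use of w ×2)
affine ✗ (repeated use of w ×2)
relevant ✓ (every one of z, x, y, w appears)
unrestricted ✓ (type-checks (((R → P) → Q) → Q) and nothing is barred)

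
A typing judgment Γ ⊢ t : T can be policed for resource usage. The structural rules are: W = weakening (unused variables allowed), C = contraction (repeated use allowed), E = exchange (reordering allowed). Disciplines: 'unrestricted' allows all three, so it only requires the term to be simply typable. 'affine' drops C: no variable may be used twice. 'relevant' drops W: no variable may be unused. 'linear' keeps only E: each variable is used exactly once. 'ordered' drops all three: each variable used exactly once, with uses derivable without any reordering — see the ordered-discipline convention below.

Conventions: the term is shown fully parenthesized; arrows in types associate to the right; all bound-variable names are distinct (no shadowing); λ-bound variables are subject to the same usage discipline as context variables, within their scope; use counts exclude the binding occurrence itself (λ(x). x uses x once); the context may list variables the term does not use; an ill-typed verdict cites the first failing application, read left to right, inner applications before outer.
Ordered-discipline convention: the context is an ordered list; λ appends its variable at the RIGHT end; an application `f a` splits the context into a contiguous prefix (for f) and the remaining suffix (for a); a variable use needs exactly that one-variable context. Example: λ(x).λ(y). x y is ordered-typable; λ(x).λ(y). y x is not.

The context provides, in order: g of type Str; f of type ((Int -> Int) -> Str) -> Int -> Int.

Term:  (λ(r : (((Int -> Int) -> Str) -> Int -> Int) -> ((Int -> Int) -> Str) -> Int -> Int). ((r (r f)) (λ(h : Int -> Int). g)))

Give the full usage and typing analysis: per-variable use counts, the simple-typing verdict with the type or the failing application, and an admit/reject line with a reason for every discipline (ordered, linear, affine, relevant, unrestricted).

variable uses: g ×1, f ×1, r (bound) ×2, h (bound) ×0
left-to-right use order: r, r, f, g
typing: well-typed at ((((Int -> Int) -> Str) -> Int -> Int) -> ((Int -> Int) -> Str) -> Int -> Int) -> Int -> Int
ordered: ✗, uses contraction: r ×2; needs weakening: h unused
linear: ✗, uses contraction: r ×2; needs weakening: h unused
affine: ✗, uses contraction: r ×2
relevant: ✗, needs weakening: h unused
unrestricted: ✓, typability at ((((Int -> Int) -> Str) -> Int -> Int) -> ((Int -> Int) -> Str) -> Int -> Int) -> Int -> Int is all that's needed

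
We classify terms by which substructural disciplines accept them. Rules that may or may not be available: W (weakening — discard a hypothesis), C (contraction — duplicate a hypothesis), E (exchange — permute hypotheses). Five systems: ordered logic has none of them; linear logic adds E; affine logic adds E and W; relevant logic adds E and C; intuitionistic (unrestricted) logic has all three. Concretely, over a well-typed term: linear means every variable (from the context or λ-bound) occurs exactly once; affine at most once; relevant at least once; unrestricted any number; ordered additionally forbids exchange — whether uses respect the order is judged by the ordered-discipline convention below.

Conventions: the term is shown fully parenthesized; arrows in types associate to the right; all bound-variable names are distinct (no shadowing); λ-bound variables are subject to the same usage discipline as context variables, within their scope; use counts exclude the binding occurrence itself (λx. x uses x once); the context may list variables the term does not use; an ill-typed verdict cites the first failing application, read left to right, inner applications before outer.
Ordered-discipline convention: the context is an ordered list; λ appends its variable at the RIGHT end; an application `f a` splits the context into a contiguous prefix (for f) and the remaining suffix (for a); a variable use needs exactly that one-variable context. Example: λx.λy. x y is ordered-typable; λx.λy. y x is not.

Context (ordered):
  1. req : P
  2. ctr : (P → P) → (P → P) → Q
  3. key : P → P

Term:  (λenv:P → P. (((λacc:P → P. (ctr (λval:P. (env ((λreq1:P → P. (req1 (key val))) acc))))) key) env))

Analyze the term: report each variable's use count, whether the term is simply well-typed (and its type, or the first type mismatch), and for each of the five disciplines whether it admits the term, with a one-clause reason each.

variable uses: req=0; ctr=1; key=2; env (λ-bound)=2; acc (λ-bound)=1; val (λ-bound)=1; req1 (λ-bound)=1
uses in reading order: ctr, env, req1, key, val, acc, key, env
typing: well-typed at (P → P) → Q
ordered: ✗ — key ×2, env ×2 used more than once (contraction); req left unused
linear: ✗ — key ×2, env ×2 used more than once (contraction); req left unused
affine: ✗ — key ×2, env ×2 used more than once (contraction)
relevant: ✗ — req left unused
unrestricted: ✓ — typability at (P → P) → Q is all that's needed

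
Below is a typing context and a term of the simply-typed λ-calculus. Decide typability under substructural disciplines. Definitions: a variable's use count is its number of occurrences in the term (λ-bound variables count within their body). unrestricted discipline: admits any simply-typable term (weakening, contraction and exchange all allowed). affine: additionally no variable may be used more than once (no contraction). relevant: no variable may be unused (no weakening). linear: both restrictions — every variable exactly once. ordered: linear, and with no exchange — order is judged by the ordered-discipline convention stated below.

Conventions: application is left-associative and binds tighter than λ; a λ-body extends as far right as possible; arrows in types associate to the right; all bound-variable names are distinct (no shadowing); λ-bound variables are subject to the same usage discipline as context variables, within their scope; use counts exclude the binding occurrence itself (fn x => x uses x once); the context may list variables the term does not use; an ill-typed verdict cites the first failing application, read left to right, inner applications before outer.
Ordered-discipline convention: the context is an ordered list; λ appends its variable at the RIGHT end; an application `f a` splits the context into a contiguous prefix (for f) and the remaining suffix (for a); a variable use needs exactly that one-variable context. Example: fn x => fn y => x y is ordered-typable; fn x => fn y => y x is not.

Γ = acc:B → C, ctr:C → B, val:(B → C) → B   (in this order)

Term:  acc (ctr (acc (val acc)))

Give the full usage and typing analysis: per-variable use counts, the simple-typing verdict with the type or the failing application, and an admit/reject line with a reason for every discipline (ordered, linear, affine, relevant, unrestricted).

counts: acc=3; ctr=1; val=1
left-to-right use order: acc, ctr, acc, val, acc
typing: well-typed — term : C
ordered: ✗, needs contraction — acc ×3
linear: ✗, needs contraction — acc ×3
affine: ✗, needs contraction — acc ×3
relevant: ✓, none of acc, ctr, val goes unused
unrestricted: ✓, simply typable at C; W, C, E all held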